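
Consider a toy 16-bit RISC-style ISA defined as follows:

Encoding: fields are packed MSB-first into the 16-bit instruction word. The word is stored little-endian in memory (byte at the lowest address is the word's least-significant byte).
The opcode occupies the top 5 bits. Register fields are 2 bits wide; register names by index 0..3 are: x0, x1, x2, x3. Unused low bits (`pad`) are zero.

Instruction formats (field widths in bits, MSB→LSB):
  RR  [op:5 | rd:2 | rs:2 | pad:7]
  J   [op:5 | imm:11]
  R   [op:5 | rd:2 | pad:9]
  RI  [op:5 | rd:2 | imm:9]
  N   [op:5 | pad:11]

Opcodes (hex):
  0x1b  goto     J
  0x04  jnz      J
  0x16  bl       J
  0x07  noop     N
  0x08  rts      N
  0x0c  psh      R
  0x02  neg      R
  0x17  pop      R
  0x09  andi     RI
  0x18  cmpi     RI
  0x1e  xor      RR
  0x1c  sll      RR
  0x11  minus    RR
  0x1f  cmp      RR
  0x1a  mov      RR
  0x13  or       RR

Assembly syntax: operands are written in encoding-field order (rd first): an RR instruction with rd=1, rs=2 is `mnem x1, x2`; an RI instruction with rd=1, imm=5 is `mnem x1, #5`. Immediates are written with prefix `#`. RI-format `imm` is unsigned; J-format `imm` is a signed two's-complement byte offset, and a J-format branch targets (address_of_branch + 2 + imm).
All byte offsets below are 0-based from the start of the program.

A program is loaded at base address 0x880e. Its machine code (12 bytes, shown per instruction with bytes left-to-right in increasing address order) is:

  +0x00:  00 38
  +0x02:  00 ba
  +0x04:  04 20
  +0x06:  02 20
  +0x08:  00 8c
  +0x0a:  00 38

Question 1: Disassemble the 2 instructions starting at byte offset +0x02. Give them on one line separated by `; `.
off 0x02: read 00 ba as little → 0xba00
  op=0xba00>>11=0x17 ⇒ pop (R)
  rd@[10:9]=0x1 ⇒ x1
off 0x04: read 04 20 as little → 0x2004
  op=0x2004>>11=0x4 ⇒ jnz (J)
  imm@[10:0]=0x4 ⇒ #4

pop x1; jnz #4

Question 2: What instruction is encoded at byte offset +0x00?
[00] 00 38 → 0x3800
  op=0x3800>>11=0x7 ⇒ noop (N)

noop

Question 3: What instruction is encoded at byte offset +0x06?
jnz #2

off 0x06: read 02 20 as little → 0x2002
  top 5b → 0x4 → jnz [J]
  imm: (w>>0)&0x7ff=0x2 → #2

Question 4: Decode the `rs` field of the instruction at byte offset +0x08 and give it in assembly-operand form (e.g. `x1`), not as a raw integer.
off 0x08: read 00 8c as little → 0x8c00
  op=0x8c00>>11=0x11 ⇒ minus (RR)
  [10:9] rd=2 = x2
  [8:7] rs=0 = x0

x0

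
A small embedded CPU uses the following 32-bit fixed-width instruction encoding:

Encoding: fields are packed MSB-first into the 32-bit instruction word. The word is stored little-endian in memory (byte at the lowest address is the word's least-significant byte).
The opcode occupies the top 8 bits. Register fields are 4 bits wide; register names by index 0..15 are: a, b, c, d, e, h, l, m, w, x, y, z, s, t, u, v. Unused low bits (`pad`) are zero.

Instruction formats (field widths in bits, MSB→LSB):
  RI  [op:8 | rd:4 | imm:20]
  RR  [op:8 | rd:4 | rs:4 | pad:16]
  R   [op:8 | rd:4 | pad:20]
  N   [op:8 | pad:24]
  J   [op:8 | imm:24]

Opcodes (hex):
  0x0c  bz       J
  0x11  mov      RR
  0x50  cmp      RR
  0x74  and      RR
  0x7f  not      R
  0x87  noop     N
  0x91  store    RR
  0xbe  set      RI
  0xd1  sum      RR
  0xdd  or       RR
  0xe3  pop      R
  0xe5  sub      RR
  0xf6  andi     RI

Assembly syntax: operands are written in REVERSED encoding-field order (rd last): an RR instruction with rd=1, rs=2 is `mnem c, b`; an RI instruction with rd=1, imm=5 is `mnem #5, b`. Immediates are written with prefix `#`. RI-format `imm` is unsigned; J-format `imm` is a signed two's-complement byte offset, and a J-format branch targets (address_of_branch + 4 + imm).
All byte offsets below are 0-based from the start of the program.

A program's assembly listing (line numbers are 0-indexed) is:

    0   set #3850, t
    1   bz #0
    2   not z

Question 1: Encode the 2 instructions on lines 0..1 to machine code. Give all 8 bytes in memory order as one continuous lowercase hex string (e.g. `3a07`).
line 0 (set): pack op=0xbe:8|rd=13:4|imm=3850:20 = 0xbed00f0a; little→ 0a 0f d0 be
line 1 (bz): pack op=0xc:8|imm=0:24 = 0x0c000000; little→ 00 00 00 0c

0a0fd0be0000000c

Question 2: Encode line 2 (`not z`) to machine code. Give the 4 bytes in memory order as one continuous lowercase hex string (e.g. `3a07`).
2. not fields op=0x7f:8|rd=11:4|pad=0:20 → word 7fb00000h → 00 00 b0 7f

0000b07f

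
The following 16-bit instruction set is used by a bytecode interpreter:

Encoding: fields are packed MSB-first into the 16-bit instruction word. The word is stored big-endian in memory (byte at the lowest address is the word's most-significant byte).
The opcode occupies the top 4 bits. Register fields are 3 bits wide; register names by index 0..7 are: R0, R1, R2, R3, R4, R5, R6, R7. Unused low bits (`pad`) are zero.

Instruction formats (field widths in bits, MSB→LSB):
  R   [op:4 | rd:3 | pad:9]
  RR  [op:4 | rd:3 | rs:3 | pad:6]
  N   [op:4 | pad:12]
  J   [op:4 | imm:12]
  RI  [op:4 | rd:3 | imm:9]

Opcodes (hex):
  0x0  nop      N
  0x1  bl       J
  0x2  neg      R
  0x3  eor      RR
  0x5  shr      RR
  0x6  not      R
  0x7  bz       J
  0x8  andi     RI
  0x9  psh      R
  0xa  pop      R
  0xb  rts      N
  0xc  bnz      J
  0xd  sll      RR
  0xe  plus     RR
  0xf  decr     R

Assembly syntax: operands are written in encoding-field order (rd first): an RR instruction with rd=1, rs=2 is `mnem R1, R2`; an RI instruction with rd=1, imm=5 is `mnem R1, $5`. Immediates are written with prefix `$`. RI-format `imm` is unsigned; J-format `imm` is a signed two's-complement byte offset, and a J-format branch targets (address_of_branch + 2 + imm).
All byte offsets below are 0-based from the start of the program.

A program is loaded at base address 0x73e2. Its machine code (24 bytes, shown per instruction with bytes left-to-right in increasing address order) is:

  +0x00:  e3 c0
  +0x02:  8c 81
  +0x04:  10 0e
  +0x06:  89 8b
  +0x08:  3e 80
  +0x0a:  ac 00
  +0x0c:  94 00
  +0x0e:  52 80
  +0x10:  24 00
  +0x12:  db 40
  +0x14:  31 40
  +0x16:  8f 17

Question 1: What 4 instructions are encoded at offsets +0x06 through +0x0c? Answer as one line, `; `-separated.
andi R4, $395; eor R7, R2; pop R6; psh R2

off 0x06: read 89 8b as big → 0x898b
  opcode bits[15:12]=0x8: andi/RI
  rd@[11:9]=0x4 ⇒ R4
  imm@[8:0]=0x18b ⇒ $395
off 0x08: read 3e 80 as big → 0x3e80
  opcode bits[15:12]=0x3: eor/RR
  rd@[11:9]=0x7 ⇒ R7
  rs@[8:6]=0x2 ⇒ R2
off 0x0a: read ac 00 as big → 0xac00
  opcode bits[15:12]=0xa: pop/R
  rd@[11:9]=0x6 ⇒ R6
off 0x0c: read 94 00 as big → 0x9400
  opcode bits[15:12]=0x9: psh/R
  rd@[11:9]=0x2 ⇒ R2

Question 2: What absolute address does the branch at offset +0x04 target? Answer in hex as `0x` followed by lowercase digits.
0x73f6

[04] 10 0e → 0x100e
  op=0x100e>>12=0x1 ⇒ bl (J)
  [11:0] imm=14 = $14
  target = base 0x73e2 + off 0x04 + 2 + imm 14 = 0x73f6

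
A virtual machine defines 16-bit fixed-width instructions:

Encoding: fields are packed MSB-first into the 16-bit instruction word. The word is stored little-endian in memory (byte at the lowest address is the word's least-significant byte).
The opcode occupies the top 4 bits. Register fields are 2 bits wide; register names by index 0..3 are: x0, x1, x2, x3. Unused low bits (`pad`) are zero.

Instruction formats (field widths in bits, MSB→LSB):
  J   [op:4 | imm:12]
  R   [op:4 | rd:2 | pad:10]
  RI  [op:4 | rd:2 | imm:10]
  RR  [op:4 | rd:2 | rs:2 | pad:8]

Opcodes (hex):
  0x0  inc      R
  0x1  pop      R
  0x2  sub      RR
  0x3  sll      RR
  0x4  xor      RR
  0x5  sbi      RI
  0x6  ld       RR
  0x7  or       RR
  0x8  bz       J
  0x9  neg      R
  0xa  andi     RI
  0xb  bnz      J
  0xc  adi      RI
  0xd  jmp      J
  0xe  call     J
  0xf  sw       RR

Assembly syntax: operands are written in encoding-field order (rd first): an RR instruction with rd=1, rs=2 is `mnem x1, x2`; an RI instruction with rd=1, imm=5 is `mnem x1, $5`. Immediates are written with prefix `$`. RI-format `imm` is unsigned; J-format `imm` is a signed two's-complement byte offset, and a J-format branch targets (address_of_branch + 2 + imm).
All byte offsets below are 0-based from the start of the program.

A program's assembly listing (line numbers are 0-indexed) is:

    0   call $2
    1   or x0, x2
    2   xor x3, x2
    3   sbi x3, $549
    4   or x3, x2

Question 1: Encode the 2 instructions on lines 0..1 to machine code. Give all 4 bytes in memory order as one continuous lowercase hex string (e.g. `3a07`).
line 0 (call): pack op=0xe:4|imm=2:12 = 0xe002; little→ 02 e0
line 1 (or): pack op=0x7:4|rd=0:2|rs=2:2|pad=0:8 = 0x7200; little→ 00 72

02e00072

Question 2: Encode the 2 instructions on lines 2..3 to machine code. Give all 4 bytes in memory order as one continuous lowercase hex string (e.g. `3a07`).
2. xor fields op=0x4:4|rd=3:2|rs=2:2|pad=0:8 → word 4e00h → 00 4e
3. sbi fields op=0x5:4|rd=3:2|imm=549:10 → word 5e25h → 25 5e

004e255e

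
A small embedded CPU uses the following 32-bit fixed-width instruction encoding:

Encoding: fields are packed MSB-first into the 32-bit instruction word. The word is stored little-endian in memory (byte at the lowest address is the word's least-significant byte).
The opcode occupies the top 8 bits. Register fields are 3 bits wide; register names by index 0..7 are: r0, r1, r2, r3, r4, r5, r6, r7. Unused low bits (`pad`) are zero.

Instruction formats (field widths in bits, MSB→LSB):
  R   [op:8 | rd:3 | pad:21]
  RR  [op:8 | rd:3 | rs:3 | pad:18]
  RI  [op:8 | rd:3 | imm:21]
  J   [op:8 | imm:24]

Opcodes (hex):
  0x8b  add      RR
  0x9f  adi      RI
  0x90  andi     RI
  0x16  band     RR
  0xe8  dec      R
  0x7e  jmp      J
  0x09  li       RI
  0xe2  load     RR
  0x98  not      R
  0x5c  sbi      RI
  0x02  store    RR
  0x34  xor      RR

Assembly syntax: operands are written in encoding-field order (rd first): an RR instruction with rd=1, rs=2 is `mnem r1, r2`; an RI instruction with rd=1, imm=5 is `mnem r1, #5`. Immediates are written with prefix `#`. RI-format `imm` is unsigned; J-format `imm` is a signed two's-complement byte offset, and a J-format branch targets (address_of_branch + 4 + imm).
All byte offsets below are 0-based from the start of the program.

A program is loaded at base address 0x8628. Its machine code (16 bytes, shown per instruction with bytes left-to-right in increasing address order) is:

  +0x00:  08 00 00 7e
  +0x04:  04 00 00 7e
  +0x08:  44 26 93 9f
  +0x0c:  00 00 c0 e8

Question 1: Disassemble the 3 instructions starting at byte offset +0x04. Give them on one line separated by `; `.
+0x04: 04 00 00 7e ⇒ word 0x7e000004 (little)
  top 8b → 0x7e → jmp [J]
  [23:0] imm=4 = #4
+0x08: 44 26 93 9f ⇒ word 0x9f932644 (little)
  top 8b → 0x9f → adi [RI]
  [23:21] rd=4 = r4
  [20:0] imm=1254980 = #1254980
+0x0c: 00 00 c0 e8 ⇒ word 0xe8c00000 (little)
  top 8b → 0xe8 → dec [R]
  [23:21] rd=6 = r6

jmp #4; adi r4, #1254980; dec r6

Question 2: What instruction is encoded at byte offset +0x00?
@+00  little-endian(08 00 00 7e) = 0x7e000008
  top 8b → 0x7e → jmp [J]
  imm: (w>>0)&0xffffff=0x8 → #8

jmp #8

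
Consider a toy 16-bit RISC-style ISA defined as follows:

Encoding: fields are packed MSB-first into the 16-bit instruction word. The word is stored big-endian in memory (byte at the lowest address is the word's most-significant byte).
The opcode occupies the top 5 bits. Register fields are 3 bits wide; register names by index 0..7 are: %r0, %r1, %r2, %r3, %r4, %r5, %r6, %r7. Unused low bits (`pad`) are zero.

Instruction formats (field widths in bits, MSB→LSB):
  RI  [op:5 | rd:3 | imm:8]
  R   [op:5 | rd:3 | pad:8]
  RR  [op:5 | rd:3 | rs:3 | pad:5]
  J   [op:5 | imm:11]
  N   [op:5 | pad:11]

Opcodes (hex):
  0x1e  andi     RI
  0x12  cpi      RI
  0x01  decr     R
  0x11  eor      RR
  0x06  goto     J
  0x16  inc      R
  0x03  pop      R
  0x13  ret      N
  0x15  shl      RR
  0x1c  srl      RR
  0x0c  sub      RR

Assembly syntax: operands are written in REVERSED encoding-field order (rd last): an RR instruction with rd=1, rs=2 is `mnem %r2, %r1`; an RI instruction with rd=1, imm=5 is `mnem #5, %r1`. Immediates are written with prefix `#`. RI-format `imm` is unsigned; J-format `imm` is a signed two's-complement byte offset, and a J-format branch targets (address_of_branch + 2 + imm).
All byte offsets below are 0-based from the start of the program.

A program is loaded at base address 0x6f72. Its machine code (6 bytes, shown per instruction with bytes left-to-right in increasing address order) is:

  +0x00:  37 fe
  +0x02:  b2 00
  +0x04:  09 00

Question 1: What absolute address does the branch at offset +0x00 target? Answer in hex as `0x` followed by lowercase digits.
0x6f72

off 0x00: read 37 fe as big → 0x37fe
  top 5b → 0x6 → goto [J]
  imm@[10:0]=0x7fe (s11→-2) ⇒ #-2
  target = base 0x6f72 + off 0x00 + 2 + imm -2 = 0x6f72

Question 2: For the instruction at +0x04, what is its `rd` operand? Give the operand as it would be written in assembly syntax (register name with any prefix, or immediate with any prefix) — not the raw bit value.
%r1

off 0x04: read 09 00 as big → 0x0900
  top 5b → 0x1 → decr [R]
  [10:8] rd=1 = %r1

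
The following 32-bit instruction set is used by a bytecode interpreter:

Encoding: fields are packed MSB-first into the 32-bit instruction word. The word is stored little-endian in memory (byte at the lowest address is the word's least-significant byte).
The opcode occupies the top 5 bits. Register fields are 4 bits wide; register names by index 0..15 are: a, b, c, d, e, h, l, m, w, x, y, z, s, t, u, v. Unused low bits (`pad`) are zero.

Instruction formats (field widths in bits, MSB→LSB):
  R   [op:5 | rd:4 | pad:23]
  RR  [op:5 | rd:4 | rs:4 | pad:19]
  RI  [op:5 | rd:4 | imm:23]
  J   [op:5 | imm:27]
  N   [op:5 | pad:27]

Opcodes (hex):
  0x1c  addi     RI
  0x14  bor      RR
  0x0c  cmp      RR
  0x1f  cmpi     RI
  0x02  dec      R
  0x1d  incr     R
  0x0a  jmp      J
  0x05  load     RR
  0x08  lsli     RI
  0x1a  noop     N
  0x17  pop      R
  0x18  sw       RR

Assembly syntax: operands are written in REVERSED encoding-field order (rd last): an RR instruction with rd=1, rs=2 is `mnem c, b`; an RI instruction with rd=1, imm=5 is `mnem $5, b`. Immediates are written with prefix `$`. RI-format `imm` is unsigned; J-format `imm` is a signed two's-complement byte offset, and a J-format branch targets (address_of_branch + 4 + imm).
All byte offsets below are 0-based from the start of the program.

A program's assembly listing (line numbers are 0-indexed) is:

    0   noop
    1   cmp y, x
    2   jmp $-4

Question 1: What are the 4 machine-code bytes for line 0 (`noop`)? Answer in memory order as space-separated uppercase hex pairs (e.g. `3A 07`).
0. noop fields op=0x1a:5|pad=0:27 → word d0000000h → 00 00 00 d0

00 00 00 D0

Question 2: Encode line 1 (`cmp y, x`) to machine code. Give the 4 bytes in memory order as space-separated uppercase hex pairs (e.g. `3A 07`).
00 00 D0 64

L1: cmp op=0xc:5|rd=9:4|rs=10:4|pad=0:19 ⇒ 0x64d00000 ⇒ little 00 00 d0 64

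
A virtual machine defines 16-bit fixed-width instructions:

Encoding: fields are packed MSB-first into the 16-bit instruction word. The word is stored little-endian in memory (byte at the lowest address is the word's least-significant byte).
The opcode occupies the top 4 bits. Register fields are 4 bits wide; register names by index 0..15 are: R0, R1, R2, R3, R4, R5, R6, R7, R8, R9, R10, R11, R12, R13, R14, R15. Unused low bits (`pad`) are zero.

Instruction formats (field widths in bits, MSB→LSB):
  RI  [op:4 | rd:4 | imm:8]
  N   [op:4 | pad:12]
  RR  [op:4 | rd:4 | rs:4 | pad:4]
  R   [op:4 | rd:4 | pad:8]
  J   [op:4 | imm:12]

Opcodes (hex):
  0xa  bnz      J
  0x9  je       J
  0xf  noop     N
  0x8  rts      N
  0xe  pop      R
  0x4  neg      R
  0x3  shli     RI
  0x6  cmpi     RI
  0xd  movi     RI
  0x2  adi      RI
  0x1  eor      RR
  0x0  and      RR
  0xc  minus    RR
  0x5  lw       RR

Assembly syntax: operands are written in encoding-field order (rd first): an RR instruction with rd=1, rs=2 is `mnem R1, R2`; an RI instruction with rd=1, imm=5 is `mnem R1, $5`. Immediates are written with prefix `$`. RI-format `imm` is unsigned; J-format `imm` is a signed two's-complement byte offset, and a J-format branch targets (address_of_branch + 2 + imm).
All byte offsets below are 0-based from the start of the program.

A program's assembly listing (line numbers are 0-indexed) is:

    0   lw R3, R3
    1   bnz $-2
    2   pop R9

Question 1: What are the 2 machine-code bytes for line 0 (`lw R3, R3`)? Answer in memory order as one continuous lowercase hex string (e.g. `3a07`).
L0: lw op=0x5:4|rd=3:4|rs=3:4|pad=0:4 ⇒ 0x5330 ⇒ little 30 53

3053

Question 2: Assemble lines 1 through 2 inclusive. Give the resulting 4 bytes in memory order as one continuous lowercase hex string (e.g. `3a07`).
1. bnz fields op=0xa:4|imm=-2:12 → word affeh → fe af
2. pop fields op=0xe:4|rd=9:4|pad=0:8 → word e900h → 00 e9

feaf00e9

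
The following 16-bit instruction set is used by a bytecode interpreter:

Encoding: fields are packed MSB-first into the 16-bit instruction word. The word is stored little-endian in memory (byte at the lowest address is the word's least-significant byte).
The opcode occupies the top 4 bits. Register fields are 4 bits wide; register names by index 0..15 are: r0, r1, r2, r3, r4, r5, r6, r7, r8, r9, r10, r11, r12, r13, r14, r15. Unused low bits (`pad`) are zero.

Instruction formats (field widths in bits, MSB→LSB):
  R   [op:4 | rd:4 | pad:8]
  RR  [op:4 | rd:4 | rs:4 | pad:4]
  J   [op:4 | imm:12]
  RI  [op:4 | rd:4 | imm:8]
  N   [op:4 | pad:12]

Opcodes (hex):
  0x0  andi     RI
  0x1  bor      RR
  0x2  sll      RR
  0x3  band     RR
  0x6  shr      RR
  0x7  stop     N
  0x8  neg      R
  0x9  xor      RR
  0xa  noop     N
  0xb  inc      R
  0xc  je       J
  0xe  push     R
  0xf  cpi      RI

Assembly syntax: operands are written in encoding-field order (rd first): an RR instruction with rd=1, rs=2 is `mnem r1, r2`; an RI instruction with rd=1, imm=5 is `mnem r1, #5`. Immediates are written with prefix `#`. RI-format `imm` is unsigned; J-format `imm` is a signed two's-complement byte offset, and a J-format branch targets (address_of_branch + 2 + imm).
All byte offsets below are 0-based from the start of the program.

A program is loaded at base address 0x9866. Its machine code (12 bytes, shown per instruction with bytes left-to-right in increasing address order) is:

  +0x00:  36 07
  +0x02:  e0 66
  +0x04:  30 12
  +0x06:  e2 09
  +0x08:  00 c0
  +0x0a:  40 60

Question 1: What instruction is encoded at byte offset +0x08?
je #0

[08] 00 c0 → 0xc000
  top 4b → 0xc → je [J]
  [11:0] imm=0 = #0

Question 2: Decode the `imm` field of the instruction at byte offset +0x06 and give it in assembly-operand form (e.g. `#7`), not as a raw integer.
#226

off 0x06: read e2 09 as little → 0x09e2
  opcode bits[15:12]=0x0: andi/RI
  rd: (w>>8)&0xf=0x9 → r9
  imm: (w>>0)&0xff=0xe2 → #226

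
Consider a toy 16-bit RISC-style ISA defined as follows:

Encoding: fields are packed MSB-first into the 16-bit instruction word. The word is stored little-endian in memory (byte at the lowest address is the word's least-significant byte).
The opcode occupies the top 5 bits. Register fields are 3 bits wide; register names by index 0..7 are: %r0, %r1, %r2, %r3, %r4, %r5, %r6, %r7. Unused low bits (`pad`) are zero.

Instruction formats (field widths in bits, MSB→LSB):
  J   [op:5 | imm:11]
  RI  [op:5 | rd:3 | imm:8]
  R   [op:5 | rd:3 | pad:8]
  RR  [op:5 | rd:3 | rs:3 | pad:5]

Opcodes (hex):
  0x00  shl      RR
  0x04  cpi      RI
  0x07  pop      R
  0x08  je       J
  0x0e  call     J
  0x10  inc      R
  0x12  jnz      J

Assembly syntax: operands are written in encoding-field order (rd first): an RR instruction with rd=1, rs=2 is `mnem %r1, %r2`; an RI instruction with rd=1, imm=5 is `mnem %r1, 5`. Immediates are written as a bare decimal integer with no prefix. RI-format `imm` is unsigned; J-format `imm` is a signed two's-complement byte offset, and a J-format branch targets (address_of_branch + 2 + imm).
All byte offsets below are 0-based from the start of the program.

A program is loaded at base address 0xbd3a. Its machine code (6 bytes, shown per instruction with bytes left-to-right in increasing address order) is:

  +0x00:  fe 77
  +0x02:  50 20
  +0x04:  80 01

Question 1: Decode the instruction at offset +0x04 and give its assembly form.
@+04  little-endian(80 01) = 0x0180
  opcode bits[15:11]=0x0: shl/RR
  rd: (w>>8)&0x7=0x1 → %r1
  rs: (w>>5)&0x7=0x4 → %r4

shl %r1, %r4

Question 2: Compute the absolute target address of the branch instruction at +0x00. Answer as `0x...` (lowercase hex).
0xbd3a

+0x00: fe 77 ⇒ word 0x77fe (little)
  opcode bits[15:11]=0xe: call/J
  imm: (w>>0)&0x7ff=0x7fe (s11→-2) → -2
  target = base 0xbd3a + off 0x00 + 2 + imm -2 = 0xbd3a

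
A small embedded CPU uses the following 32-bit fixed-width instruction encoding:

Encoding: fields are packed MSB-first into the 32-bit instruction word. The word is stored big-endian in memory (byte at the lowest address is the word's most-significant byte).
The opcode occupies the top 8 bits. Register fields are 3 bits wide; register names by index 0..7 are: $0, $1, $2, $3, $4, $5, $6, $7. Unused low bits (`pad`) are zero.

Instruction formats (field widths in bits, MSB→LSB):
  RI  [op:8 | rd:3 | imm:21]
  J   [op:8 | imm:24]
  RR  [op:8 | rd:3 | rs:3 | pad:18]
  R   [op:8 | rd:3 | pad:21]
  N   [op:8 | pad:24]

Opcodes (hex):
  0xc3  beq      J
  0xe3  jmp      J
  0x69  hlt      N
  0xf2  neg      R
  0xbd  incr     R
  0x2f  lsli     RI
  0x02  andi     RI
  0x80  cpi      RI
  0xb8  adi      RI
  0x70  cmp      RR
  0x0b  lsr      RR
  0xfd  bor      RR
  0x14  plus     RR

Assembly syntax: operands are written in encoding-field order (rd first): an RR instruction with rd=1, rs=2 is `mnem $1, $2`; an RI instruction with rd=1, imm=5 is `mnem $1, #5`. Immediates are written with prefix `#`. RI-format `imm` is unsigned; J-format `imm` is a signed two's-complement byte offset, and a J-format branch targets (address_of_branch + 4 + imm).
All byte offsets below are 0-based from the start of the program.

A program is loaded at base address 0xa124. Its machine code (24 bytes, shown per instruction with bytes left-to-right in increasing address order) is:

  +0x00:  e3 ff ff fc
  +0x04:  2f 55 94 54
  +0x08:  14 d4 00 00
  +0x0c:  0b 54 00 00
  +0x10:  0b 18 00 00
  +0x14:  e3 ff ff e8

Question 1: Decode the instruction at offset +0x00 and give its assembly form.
jmp #-4

@+00  big-endian(e3 ff ff fc) = 0xe3fffffc
  opcode bits[31:24]=0xe3: jmp/J
  imm@[23:0]=0xfffffc (s24→-4) ⇒ #-4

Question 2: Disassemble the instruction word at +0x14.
@+14  big-endian(e3 ff ff e8) = 0xe3ffffe8
  op=0xe3ffffe8>>24=0xe3 ⇒ jmp (J)
  imm: (w>>0)&0xffffff=0xffffe8 (s24→-24) → #-24

jmp #-24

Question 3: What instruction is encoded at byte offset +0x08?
off 0x08: read 14 d4 00 00 as big → 0x14d40000
  op=0x14d40000>>24=0x14 ⇒ plus (RR)
  [23:21] rd=6 = $6
  [20:18] rs=5 = $5

plus $6, $5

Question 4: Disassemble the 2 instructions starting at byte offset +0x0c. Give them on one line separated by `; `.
lsr $2, $5; lsr $0, $6

@+0c  big-endian(0b 54 00 00) = 0x0b540000
  top 8b → 0xb → lsr [RR]
  [23:21] rd=2 = $2
  [20:18] rs=5 = $5
@+10  big-endian(0b 18 00 00) = 0x0b180000
  top 8b → 0xb → lsr [RR]
  [23:21] rd=0 = $0
  [20:18] rs=6 = $6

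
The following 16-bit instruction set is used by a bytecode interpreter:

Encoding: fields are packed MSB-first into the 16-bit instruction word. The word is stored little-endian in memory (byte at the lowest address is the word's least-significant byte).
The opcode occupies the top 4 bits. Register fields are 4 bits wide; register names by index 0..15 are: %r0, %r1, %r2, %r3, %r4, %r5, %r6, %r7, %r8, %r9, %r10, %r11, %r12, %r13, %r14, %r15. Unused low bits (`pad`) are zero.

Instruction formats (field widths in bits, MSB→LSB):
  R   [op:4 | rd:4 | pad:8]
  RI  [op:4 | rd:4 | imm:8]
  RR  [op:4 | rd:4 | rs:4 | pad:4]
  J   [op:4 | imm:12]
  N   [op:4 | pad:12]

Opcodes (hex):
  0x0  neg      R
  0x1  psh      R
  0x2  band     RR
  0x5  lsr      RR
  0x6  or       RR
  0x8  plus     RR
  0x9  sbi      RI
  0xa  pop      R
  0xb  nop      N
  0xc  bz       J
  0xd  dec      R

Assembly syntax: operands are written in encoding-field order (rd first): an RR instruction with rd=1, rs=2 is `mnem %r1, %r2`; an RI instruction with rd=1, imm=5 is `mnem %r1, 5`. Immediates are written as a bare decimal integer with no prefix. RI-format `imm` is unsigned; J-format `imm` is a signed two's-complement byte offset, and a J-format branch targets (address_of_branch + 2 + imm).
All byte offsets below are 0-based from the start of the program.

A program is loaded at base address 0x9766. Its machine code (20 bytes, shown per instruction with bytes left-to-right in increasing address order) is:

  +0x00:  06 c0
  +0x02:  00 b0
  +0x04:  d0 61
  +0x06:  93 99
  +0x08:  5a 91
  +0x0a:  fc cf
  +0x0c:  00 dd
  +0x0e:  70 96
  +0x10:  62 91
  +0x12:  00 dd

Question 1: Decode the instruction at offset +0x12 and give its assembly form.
[12] 00 dd → 0xdd00
  opcode bits[15:12]=0xd: dec/R
  rd: (w>>8)&0xf=0xd → %r13

dec %r13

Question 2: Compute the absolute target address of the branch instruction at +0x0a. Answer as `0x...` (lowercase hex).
@+0a  little-endian(fc cf) = 0xcffc
  opcode bits[15:12]=0xc: bz/J
  [11:0] imm=4092 (s12→-4) = -4
  target = base 0x9766 + off 0x0a + 2 + imm -4 = 0x976e

0x976e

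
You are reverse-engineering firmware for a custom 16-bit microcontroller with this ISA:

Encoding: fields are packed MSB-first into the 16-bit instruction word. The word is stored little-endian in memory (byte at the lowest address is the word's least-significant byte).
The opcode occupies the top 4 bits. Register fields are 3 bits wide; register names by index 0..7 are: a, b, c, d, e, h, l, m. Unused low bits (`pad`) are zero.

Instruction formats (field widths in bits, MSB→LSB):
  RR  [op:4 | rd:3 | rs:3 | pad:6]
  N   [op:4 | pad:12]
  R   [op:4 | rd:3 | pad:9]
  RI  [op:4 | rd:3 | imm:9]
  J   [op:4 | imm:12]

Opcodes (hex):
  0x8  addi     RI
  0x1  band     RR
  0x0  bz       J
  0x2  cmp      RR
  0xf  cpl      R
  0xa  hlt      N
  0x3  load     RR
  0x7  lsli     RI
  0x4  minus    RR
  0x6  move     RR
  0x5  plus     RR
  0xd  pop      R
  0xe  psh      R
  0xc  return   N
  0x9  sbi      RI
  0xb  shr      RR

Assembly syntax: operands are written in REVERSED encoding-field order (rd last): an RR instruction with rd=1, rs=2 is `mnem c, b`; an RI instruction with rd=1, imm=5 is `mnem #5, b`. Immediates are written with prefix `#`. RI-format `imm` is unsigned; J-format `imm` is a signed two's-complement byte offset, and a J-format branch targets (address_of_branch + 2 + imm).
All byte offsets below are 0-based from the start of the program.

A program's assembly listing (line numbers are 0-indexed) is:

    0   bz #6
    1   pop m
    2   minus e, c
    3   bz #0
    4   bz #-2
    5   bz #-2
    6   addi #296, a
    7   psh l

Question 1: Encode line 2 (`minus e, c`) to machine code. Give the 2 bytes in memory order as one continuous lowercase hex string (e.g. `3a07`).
line 2 (minus): pack op=0x4:4|rd=2:3|rs=4:3|pad=0:6 = 0x4500; little→ 00 45

0045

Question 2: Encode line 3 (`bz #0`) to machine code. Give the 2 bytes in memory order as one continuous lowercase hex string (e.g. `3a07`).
0000

3. bz fields op=0x0:4|imm=0:12 → word 0000h → 00 00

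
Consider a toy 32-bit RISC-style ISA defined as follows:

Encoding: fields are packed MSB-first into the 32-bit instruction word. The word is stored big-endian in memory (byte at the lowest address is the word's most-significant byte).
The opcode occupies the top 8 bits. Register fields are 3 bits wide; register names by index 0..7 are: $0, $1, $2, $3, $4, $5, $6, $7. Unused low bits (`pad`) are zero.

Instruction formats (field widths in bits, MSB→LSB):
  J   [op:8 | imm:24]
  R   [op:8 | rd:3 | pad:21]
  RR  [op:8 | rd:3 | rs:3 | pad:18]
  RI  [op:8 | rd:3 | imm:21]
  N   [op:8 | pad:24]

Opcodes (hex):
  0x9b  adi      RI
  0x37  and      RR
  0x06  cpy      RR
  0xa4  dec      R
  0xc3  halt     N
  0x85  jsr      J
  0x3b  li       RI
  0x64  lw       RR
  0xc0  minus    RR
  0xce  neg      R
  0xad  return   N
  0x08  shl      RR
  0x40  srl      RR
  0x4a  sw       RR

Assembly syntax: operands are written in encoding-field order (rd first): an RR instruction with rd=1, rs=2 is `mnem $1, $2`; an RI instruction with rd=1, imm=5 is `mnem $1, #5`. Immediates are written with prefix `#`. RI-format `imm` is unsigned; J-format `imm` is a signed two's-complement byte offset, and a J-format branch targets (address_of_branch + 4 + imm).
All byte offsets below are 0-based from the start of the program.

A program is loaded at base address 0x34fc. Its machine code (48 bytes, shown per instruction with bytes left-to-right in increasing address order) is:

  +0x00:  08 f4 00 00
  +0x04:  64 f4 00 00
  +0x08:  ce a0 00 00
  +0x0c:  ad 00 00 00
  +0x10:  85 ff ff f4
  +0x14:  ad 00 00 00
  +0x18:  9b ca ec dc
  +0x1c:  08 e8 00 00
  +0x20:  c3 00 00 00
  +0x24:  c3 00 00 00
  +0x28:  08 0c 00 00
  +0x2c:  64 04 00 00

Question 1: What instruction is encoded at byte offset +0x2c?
lw $0, $1

@+2c  big-endian(64 04 00 00) = 0x64040000
  opcode bits[31:24]=0x64: lw/RR
  rd@[23:21]=0x0 ⇒ $0
  rs@[20:18]=0x1 ⇒ $1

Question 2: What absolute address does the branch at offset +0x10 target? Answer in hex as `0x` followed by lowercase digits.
off 0x10: read 85 ff ff f4 as big → 0x85fffff4
  op=0x85fffff4>>24=0x85 ⇒ jsr (J)
  [23:0] imm=16777204 (s24→-12) = #-12
  target = base 0x34fc + off 0x10 + 4 + imm -12 = 0x3504

0x3504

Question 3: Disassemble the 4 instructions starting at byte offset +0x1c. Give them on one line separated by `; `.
off 0x1c: read 08 e8 00 00 as big → 0x08e80000
  op=0x08e80000>>24=0x8 ⇒ shl (RR)
  [23:21] rd=7 = $7
  [20:18] rs=2 = $2
off 0x20: read c3 00 00 00 as big → 0xc3000000
  op=0xc3000000>>24=0xc3 ⇒ halt (N)
off 0x24: read c3 00 00 00 as big → 0xc3000000
  op=0xc3000000>>24=0xc3 ⇒ halt (N)
off 0x28: read 08 0c 00 00 as big → 0x080c0000
  op=0x080c0000>>24=0x8 ⇒ shl (RR)
  [23:21] rd=0 = $0
  [20:18] rs=3 = $3

shl $7, $2; halt; halt; shl $0, $3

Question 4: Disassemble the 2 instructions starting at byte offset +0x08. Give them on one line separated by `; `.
+0x08: ce a0 00 00 ⇒ word 0xcea00000 (big)
  op=0xcea00000>>24=0xce ⇒ neg (R)
  rd: (w>>21)&0x7=0x5 → $5
+0x0c: ad 00 00 00 ⇒ word 0xad000000 (big)
  op=0xad000000>>24=0xad ⇒ return (N)

neg $5; return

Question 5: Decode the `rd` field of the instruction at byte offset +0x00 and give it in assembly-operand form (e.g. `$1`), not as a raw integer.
off 0x00: read 08 f4 00 00 as big → 0x08f40000
  opcode bits[31:24]=0x8: shl/RR
  rd@[23:21]=0x7 ⇒ $7
  rs@[20:18]=0x5 ⇒ $5

$7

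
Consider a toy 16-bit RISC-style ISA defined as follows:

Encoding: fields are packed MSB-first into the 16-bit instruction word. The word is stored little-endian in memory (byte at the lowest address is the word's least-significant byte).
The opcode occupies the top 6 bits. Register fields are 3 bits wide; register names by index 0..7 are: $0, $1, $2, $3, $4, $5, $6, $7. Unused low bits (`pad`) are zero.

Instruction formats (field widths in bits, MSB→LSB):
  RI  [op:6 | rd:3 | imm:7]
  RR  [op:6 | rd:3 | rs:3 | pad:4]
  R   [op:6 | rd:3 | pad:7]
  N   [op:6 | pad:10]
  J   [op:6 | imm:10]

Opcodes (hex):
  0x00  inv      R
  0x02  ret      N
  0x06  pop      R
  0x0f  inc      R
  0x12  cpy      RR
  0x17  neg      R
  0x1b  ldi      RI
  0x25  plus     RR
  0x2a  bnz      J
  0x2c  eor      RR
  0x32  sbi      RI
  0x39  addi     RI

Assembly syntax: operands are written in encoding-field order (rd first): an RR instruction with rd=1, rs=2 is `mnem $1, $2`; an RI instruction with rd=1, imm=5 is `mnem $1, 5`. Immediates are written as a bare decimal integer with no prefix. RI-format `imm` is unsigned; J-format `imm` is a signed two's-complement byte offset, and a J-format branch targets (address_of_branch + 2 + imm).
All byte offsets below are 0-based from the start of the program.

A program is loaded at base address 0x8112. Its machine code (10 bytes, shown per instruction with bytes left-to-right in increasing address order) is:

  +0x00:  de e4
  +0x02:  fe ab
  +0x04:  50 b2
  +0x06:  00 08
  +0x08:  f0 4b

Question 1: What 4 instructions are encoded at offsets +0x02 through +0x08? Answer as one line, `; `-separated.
@+02  little-endian(fe ab) = 0xabfe
  opcode bits[15:10]=0x2a: bnz/J
  [9:0] imm=1022 (s10→-2) = -2
@+04  little-endian(50 b2) = 0xb250
  opcode bits[15:10]=0x2c: eor/RR
  [9:7] rd=4 = $4
  [6:4] rs=5 = $5
@+06  little-endian(00 08) = 0x0800
  opcode bits[15:10]=0x2: ret/N
@+08  little-endian(f0 4b) = 0x4bf0
  opcode bits[15:10]=0x12: cpy/RR
  [9:7] rd=7 = $7
  [6:4] rs=7 = $7

bnz -2; eor $4, $5; ret; cpy $7, $7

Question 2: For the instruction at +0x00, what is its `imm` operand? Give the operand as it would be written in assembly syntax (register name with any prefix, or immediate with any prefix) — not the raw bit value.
+0x00: de e4 ⇒ word 0xe4de (little)
  op=0xe4de>>10=0x39 ⇒ addi (RI)
  [9:7] rd=1 = $1
  [6:0] imm=94 = 94

94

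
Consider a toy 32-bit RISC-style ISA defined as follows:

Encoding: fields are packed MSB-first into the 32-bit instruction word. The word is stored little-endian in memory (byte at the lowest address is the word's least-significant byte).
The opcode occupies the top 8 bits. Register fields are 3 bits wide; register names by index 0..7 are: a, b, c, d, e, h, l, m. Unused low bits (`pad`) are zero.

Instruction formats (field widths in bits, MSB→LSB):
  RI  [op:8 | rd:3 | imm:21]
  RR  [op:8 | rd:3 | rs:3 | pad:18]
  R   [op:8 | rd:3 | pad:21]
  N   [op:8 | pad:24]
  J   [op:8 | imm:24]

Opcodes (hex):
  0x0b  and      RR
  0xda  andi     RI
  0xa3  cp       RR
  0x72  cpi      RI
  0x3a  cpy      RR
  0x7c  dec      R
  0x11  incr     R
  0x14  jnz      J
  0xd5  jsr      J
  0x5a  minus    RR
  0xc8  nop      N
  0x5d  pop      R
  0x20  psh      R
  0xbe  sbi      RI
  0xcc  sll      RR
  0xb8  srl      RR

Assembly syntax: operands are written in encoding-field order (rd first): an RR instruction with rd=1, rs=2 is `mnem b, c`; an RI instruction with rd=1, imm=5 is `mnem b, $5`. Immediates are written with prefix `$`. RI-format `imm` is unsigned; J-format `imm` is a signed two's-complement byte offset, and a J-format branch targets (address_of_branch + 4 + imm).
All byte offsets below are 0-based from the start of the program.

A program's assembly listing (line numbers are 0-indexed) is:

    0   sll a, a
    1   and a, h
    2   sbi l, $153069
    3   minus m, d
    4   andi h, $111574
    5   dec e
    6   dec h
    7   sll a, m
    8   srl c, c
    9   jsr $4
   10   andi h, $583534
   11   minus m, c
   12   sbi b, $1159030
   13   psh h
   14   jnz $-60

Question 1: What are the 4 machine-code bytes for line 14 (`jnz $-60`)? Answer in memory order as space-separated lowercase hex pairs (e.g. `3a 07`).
L14: jnz op=0x14:8|imm=-60:24 ⇒ 0x14ffffc4 ⇒ little c4 ff ff 14

c4 ff ff 14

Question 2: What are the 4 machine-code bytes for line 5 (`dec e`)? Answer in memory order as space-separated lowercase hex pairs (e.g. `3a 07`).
line 5 (dec): pack op=0x7c:8|rd=4:3|pad=0:21 = 0x7c800000; little→ 00 00 80 7c

00 00 80 7c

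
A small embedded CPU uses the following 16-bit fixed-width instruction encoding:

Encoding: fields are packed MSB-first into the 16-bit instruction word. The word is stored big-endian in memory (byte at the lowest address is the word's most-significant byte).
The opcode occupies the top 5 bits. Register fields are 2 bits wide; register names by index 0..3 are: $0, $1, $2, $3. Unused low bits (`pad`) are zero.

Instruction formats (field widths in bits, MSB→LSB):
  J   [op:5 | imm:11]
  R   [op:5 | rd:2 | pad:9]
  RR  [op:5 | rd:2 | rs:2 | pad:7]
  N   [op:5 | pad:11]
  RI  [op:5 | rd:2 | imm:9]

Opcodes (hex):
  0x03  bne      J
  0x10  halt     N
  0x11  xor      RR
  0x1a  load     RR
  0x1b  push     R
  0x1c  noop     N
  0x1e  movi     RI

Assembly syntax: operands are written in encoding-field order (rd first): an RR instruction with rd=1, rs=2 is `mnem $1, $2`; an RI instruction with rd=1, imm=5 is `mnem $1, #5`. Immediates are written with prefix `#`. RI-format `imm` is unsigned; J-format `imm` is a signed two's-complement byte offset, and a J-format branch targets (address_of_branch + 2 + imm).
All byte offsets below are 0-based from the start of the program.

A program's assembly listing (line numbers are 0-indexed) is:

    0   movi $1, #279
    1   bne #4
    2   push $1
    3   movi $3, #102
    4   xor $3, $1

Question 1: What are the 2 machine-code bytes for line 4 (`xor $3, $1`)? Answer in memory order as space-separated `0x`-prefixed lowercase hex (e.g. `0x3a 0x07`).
line 4 (xor): pack op=0x11:5|rd=3:2|rs=1:2|pad=0:7 = 0x8e80; big→ 8e 80

0x8e 0x80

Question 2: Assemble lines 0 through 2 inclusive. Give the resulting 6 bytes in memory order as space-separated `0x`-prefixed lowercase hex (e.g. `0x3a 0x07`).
0xf3 0x17 0x18 0x04 0xda 0x00

line 0 (movi): pack op=0x1e:5|rd=1:2|imm=279:9 = 0xf317; big→ f3 17
line 1 (bne): pack op=0x3:5|imm=4:11 = 0x1804; big→ 18 04
line 2 (push): pack op=0x1b:5|rd=1:2|pad=0:9 = 0xda00; big→ da 00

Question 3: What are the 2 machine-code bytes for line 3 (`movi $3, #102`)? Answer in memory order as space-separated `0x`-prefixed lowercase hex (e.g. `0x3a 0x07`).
L3: movi op=0x1e:5|rd=3:2|imm=102:9 ⇒ 0xf666 ⇒ big f6 66

0xf6 0x66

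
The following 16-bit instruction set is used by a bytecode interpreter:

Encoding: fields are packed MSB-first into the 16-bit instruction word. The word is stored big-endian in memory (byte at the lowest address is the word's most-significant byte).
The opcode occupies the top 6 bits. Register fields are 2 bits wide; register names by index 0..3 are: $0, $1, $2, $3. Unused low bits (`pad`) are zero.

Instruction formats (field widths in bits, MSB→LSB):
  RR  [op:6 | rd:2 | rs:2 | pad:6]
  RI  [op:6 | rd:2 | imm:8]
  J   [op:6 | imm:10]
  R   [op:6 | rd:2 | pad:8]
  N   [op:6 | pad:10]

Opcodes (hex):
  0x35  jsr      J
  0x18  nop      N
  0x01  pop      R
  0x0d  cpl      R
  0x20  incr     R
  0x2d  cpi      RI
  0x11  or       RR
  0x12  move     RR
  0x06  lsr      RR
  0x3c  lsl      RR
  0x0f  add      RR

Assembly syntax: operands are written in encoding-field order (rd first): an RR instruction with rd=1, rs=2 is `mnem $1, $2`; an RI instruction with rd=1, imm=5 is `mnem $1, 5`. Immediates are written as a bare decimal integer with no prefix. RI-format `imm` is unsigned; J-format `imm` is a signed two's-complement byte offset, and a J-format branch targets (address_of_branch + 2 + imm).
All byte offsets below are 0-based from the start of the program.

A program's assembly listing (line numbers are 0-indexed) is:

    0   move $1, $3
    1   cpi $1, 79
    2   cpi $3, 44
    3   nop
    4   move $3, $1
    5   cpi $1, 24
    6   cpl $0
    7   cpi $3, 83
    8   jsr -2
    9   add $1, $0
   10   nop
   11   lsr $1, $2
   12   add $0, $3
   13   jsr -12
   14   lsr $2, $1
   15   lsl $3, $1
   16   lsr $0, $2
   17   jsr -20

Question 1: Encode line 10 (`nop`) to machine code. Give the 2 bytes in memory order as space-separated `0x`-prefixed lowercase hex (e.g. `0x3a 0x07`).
0x60 0x00

10. nop fields op=0x18:6|pad=0:10 → word 6000h → 60 00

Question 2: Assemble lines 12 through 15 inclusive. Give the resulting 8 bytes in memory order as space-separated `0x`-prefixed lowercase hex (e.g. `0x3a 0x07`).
12. add fields op=0xf:6|rd=0:2|rs=3:2|pad=0:6 → word 3cc0h → 3c c0
13. jsr fields op=0x35:6|imm=-12:10 → word d7f4h → d7 f4
14. lsr fields op=0x6:6|rd=2:2|rs=1:2|pad=0:6 → word 1a40h → 1a 40
15. lsl fields op=0x3c:6|rd=3:2|rs=1:2|pad=0:6 → word f340h → f3 40

0x3c 0xc0 0xd7 0xf4 0x1a 0x40 0xf3 0x40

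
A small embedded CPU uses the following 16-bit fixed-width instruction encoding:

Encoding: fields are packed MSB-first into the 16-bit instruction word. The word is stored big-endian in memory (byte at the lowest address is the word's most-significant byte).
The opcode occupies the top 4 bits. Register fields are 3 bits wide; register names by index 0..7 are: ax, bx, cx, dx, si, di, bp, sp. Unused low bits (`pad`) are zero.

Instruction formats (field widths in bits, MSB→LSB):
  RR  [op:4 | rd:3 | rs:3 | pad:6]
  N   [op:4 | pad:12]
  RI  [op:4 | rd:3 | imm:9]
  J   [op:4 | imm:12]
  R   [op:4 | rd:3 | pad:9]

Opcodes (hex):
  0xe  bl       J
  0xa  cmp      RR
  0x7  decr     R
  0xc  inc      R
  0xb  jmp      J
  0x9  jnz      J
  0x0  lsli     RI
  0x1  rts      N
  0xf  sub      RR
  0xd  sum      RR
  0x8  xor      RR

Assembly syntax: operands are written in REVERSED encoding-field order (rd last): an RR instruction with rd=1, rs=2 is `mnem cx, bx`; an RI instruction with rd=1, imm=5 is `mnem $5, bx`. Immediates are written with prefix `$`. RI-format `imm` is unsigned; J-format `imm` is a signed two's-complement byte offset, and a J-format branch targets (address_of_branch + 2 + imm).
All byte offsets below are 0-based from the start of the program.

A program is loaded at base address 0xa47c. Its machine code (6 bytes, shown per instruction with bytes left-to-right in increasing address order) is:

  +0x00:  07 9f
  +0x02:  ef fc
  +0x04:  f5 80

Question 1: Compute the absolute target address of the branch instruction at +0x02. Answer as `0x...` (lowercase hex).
0xa47c

@+02  big-endian(ef fc) = 0xeffc
  opcode bits[15:12]=0xe: bl/J
  imm@[11:0]=0xffc (s12→-4) ⇒ $-4
  target = base 0xa47c + off 0x02 + 2 + imm -4 = 0xa47c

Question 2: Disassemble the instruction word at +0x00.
off 0x00: read 07 9f as big → 0x079f
  opcode bits[15:12]=0x0: lsli/RI
  [11:9] rd=3 = dx
  [8:0] imm=415 = $415

lsli $415, dx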